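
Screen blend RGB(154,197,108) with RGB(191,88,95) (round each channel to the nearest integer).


Screen: C = 255 - (255-A)×(255-B)/255, rounded to nearest integer
R: 255 - (255-154)×(255-191)/255 = 255 - 6464/255 ≈ 255 - 25.349 = 229.651 → 230
G: 255 - (255-197)×(255-88)/255 = 255 - 9686/255 ≈ 255 - 37.984 = 217.016 → 217
B: 255 - (255-108)×(255-95)/255 = 255 - 23520/255 ≈ 255 - 92.235 = 162.765 → 163
= RGB(230, 217, 163)


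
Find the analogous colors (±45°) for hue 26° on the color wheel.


Base hue: 26°
Left analog: (26 - 45) mod 360 = 341°
Right analog: (26 + 45) mod 360 = 71°
Analogous hues = 341° and 71°


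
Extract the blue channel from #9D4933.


Color: #9D4933
R = 9D = 157
G = 49 = 73
B = 33 = 51
Blue = 51


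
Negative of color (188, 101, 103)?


Invert: (255-R, 255-G, 255-B)
R: 255-188 = 67
G: 255-101 = 154
B: 255-103 = 152
= RGB(67, 154, 152)


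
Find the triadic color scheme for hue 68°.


Triadic: equally spaced at 120° intervals
H1 = 68°
H2 = (68 + 120) mod 360 = 188°
H3 = (68 + 240) mod 360 = 308°
Triadic = 68°, 188°, 308°


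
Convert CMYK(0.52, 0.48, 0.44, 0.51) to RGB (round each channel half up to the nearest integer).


R = 255 × (1-C) × (1-K) = 255 × 0.48 × 0.49 = 59.976 → 60
G = 255 × (1-M) × (1-K) = 255 × 0.52 × 0.49 = 64.974 → 65
B = 255 × (1-Y) × (1-K) = 255 × 0.56 × 0.49 = 69.972 → 70
= RGB(60, 65, 70)


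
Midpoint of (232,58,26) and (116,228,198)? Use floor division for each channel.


Midpoint: each channel = ⌊(C₁+C₂)/2⌋
R: ⌊(232+116)/2⌋ = 174
G: ⌊(58+228)/2⌋ = 143
B: ⌊(26+198)/2⌋ = 112
= RGB(174, 143, 112)


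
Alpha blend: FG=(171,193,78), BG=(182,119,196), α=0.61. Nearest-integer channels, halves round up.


C = α×F + (1-α)×B, with 1-α = 0.39
R: 0.61×171 + 0.39×182 = 104.31 + 70.98 = 175.29 → 175
G: 0.61×193 + 0.39×119 = 117.73 + 46.41 = 164.14 → 164
B: 0.61×78 + 0.39×196 = 47.58 + 76.44 = 124.02 → 124
= RGB(175, 164, 124)


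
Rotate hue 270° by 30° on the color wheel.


New hue = (H + rotation) mod 360
New hue = (270 + 30) mod 360
= 300 mod 360
= 300°


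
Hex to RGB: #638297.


63 → 99 (R)
82 → 130 (G)
97 → 151 (B)
= RGB(99, 130, 151)


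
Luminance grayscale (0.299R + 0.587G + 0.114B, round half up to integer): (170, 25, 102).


Gray = 0.299×R + 0.587×G + 0.114×B
Gray = 0.299×170 + 0.587×25 + 0.114×102
Gray = 50.830 + 14.675 + 11.628
Gray = 77.133 → round half up → 77
Gray = 77


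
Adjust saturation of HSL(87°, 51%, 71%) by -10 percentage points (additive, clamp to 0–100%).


Original S = 51%
Adjustment = -10 percentage points
New S = 51 + (-10) = 41
Clamp to [0, 100] → 41
= HSL(87°, 41%, 71%)


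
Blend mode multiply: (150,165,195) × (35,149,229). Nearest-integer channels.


Multiply: C = A×B/255, rounded to nearest integer
R: 150×35/255 = 5250/255 ≈ 20.588 → 21
G: 165×149/255 = 24585/255 ≈ 96.412 → 96
B: 195×229/255 = 44655/255 ≈ 175.118 → 175
= RGB(21, 96, 175)


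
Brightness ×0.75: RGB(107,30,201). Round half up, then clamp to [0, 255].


Multiply each channel by 0.75, round half up, clamp to [0, 255]
R: 107×0.75 = 80.25 → round → 80
G: 30×0.75 = 22.5 → round → 23
B: 201×0.75 = 150.75 → round → 151
= RGB(80, 23, 151)


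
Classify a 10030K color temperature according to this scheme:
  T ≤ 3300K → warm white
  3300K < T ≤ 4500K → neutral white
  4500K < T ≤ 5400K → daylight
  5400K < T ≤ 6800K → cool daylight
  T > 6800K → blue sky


Temperature: 10030K
10030K > 6800K → blue sky
Classification: blue sky


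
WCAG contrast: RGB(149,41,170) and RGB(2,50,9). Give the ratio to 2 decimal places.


Linearize each sRGB channel c=v/255: c/12.92 if c ≤ 0.04045 else ((c+0.055)/1.055)^2.4
L = 0.2126×R_lin + 0.7152×G_lin + 0.0722×B_lin
Color 1 (149,41,170):
  R=149: 149/255≈0.5843 > 0.04045 → ((0.5843+0.055)/1.055)^2.4 ≈ 0.30054
  G=41: 41/255≈0.1608 > 0.04045 → ((0.1608+0.055)/1.055)^2.4 ≈ 0.02217
  B=170: 170/255≈0.6667 > 0.04045 → ((0.6667+0.055)/1.055)^2.4 ≈ 0.40198
  L1 = 0.2126×0.30054 + 0.7152×0.02217 + 0.0722×0.40198 ≈ 0.10878
Color 2 (2,50,9):
  R=2: 2/255≈0.0078 ≤ 0.04045 → 0.0078/12.92 ≈ 0.00061
  G=50: 50/255≈0.1961 > 0.04045 → ((0.1961+0.055)/1.055)^2.4 ≈ 0.03190
  B=9: 9/255≈0.0353 ≤ 0.04045 → 0.0353/12.92 ≈ 0.00273
  L2 = 0.2126×0.00061 + 0.7152×0.03190 + 0.0722×0.00273 ≈ 0.02314
Lighter = 0.10878, Darker = 0.02314
Ratio = (L_lighter + 0.05) / (L_darker + 0.05)
Ratio = (0.10878 + 0.05) / (0.02314 + 0.05) = 0.15878 / 0.07314 ≈ 2.1709
Ratio ≈ 2.17:1


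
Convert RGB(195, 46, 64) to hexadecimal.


R = 195 → C3 (hex)
G = 46 → 2E (hex)
B = 64 → 40 (hex)
Hex = #C32E40


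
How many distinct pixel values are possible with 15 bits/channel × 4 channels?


Total bits = 15 bits/channel × 4 channels = 60 bits
Distinct pixel values = 2^60
= 1,152,921,504,606,846,976 pixel values


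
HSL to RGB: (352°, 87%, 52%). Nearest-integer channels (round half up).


H=352°, S=0.87, L=0.52
C = (1-|2L-1|)×S = (1-|0.04|)×0.87 = 0.8352
H' = H/60 = 352/60 ≈ 5.8667; X = C×(1-|H' mod 2 - 1|) = 0.11136
m = L - C/2 = 0.52 - 0.4176 = 0.1024
Sector ⌊H'⌋ = 5 → (R',G',B') = (0.8352, 0.0, 0.11136)
RGB = ((R'+m)×255, (G'+m)×255, (B'+m)×255) = (239.088, 26.112, 54.5088)
Round half up → RGB(239, 26, 55)


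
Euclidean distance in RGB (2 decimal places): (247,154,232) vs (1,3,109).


d = √[(R₁-R₂)² + (G₁-G₂)² + (B₁-B₂)²]
d = √[(247-1)² + (154-3)² + (232-109)²]
d = √[60516 + 22801 + 15129]
d = √98446
d ≈ 313.76


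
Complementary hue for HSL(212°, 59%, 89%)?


Complement = opposite side of color wheel = hue + 180°
H' = (212 + 180) mod 360 = 32°
S and L unchanged.
= HSL(32°, 59%, 89%)


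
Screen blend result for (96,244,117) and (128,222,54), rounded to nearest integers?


Screen: C = 255 - (255-A)×(255-B)/255, rounded to nearest integer
R: 255 - (255-96)×(255-128)/255 = 255 - 20193/255 ≈ 255 - 79.188 = 175.812 → 176
G: 255 - (255-244)×(255-222)/255 = 255 - 363/255 ≈ 255 - 1.424 = 253.576 → 254
B: 255 - (255-117)×(255-54)/255 = 255 - 27738/255 ≈ 255 - 108.776 = 146.224 → 146
= RGB(176, 254, 146)


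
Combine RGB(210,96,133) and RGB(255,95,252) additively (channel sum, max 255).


Additive: each channel = min(255, C₁+C₂)
R: 210+255 = 465 → 255
G: 96+95 = 191 → 191
B: 133+252 = 385 → 255
= RGB(255, 191, 255)


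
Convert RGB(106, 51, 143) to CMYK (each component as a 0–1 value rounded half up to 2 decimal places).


R'=106/255≈0.4157, G'=51/255≈0.2000, B'=143/255≈0.5608
K = 1 - max(R',G',B') = 1 - 143/255 = 112/255 = 0.43921… → 0.44
(1-R'-K)/(1-K) simplifies to (max-R)/max with max = 143:
C = (143-106)/143 = 37/143 = 0.25874… → 0.26
M = (143-51)/143 = 92/143 = 0.64335… → 0.64
Y = (143-143)/143 = 0/143 = 0 → 0.00
= CMYK(0.26, 0.64, 0.00, 0.44)


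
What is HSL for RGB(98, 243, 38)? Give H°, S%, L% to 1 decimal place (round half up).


Normalize: R'=98/255≈0.3843, G'=243/255≈0.9529, B'=38/255≈0.1490
Max=243/255, Min=38/255, Δ=Max-Min=205/255
L = (Max+Min)/2 = (243+38)/510 = 281/510 = 0.55098… → L = 55.1%
L > 0.5 → S = Δ/(2-Max-Min) = 205/(510-243-38) = 205/229 = 0.89519… → S = 89.5%
(the 1/255 factors cancel in S and H, so raw channel differences can be used)
Max is G' → H = 60 × ((B-R)/Δ + 2) = 60 × ((38-98)/205 + 2)
  -60/205 + 2 = -0.2926… + 2 = 1.7073…
  H = 60 × 1.7073… = 102.439…° → H = 102.4°
= HSL(102.4°, 89.5%, 55.1%)


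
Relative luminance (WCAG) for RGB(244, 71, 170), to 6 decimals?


Linearize each channel (sRGB transfer function): c = v/255; c_lin = c/12.92 if c ≤ 0.04045, else ((c+0.055)/1.055)^2.4
  R: 244/255 ≈ 0.956863 > 0.04045 → ((0.956863+0.055)/1.055)^2.4 ≈ 0.904661
  G: 71/255 ≈ 0.278431 > 0.04045 → ((0.278431+0.055)/1.055)^2.4 ≈ 0.063010
  B: 170/255 ≈ 0.666667 > 0.04045 → ((0.666667+0.055)/1.055)^2.4 ≈ 0.401978
R_lin = 0.904661, G_lin = 0.063010, B_lin = 0.401978
L = 0.2126×R + 0.7152×G + 0.0722×B
L = 0.2126×0.904661 + 0.7152×0.063010 + 0.0722×0.401978
L ≈ 0.266419


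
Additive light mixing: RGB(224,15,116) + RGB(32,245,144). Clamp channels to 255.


Additive: each channel = min(255, C₁+C₂)
R: 224+32 = 256 → 255
G: 15+245 = 260 → 255
B: 116+144 = 260 → 255
= RGB(255, 255, 255)


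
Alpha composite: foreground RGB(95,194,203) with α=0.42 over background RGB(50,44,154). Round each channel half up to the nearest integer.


C = α×F + (1-α)×B, with 1-α = 0.58
R: 0.42×95 + 0.58×50 = 39.90 + 29.00 = 68.90 → 69
G: 0.42×194 + 0.58×44 = 81.48 + 25.52 = 107.00 → 107
B: 0.42×203 + 0.58×154 = 85.26 + 89.32 = 174.58 → 175
= RGB(69, 107, 175)


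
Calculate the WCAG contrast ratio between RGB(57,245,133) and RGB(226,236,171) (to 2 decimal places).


Linearize each sRGB channel c=v/255: c/12.92 if c ≤ 0.04045 else ((c+0.055)/1.055)^2.4
L = 0.2126×R_lin + 0.7152×G_lin + 0.0722×B_lin
Color 1 (57,245,133):
  R=57: 57/255≈0.2235 > 0.04045 → ((0.2235+0.055)/1.055)^2.4 ≈ 0.04092
  G=245: 245/255≈0.9608 > 0.04045 → ((0.9608+0.055)/1.055)^2.4 ≈ 0.91310
  B=133: 133/255≈0.5216 > 0.04045 → ((0.5216+0.055)/1.055)^2.4 ≈ 0.23455
  L1 = 0.2126×0.04092 + 0.7152×0.91310 + 0.0722×0.23455 ≈ 0.67868
Color 2 (226,236,171):
  R=226: 226/255≈0.8863 > 0.04045 → ((0.8863+0.055)/1.055)^2.4 ≈ 0.76052
  G=236: 236/255≈0.9255 > 0.04045 → ((0.9255+0.055)/1.055)^2.4 ≈ 0.83880
  B=171: 171/255≈0.6706 > 0.04045 → ((0.6706+0.055)/1.055)^2.4 ≈ 0.40724
  L2 = 0.2126×0.76052 + 0.7152×0.83880 + 0.0722×0.40724 ≈ 0.79100
Lighter = 0.79100, Darker = 0.67868
Ratio = (L_lighter + 0.05) / (L_darker + 0.05)
Ratio = (0.79100 + 0.05) / (0.67868 + 0.05) = 0.84100 / 0.72868 ≈ 1.1541
Ratio ≈ 1.15:1


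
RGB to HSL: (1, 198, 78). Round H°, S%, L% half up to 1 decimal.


Normalize: R'=1/255≈0.0039, G'=198/255≈0.7765, B'=78/255≈0.3059
Max=198/255, Min=1/255, Δ=Max-Min=197/255
L = (Max+Min)/2 = (198+1)/510 = 199/510 = 0.39019… → L = 39.0%
L ≤ 0.5 → S = Δ/(Max+Min) = 197/(198+1) = 197/199 = 0.98994… → S = 99.0%
(the 1/255 factors cancel in S and H, so raw channel differences can be used)
Max is G' → H = 60 × ((B-R)/Δ + 2) = 60 × ((78-1)/197 + 2)
  77/197 + 2 = 0.3908… + 2 = 2.3908…
  H = 60 × 2.3908… = 143.451…° → H = 143.5°
= HSL(143.5°, 99.0%, 39.0%)


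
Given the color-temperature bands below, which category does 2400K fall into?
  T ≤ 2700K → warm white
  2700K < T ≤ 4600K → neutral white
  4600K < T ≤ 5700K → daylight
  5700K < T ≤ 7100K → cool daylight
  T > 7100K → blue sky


Temperature: 2400K
2400K ≤ 2700K → warm white
Classification: warm white


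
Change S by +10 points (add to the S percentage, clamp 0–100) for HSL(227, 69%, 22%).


Original S = 69%
Adjustment = +10 percentage points
New S = 69 + (10) = 79
Clamp to [0, 100] → 79
= HSL(227°, 79%, 22%)


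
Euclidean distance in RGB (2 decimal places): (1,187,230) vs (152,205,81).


d = √[(R₁-R₂)² + (G₁-G₂)² + (B₁-B₂)²]
d = √[(1-152)² + (187-205)² + (230-81)²]
d = √[22801 + 324 + 22201]
d = √45326
d ≈ 212.90


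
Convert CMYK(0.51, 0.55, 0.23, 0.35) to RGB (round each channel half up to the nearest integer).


R = 255 × (1-C) × (1-K) = 255 × 0.49 × 0.65 = 81.2175 → 81
G = 255 × (1-M) × (1-K) = 255 × 0.45 × 0.65 = 74.5875 → 75
B = 255 × (1-Y) × (1-K) = 255 × 0.77 × 0.65 = 127.6275 → 128
= RGB(81, 75, 128)


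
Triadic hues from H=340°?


Triadic: equally spaced at 120° intervals
H1 = 340°
H2 = (340 + 120) mod 360 = 100°
H3 = (340 + 240) mod 360 = 220°
Triadic = 340°, 100°, 220°


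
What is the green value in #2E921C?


Color: #2E921C
R = 2E = 46
G = 92 = 146
B = 1C = 28
Green = 146


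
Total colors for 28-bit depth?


Colors = 2^bits = 2^28
= 268,435,456 colors


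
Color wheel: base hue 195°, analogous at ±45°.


Base hue: 195°
Left analog: (195 - 45) mod 360 = 150°
Right analog: (195 + 45) mod 360 = 240°
Analogous hues = 150° and 240°


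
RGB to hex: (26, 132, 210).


R = 26 → 1A (hex)
G = 132 → 84 (hex)
B = 210 → D2 (hex)
Hex = #1A84D2


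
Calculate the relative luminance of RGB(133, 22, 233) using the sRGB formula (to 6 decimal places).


Linearize each channel (sRGB transfer function): c = v/255; c_lin = c/12.92 if c ≤ 0.04045, else ((c+0.055)/1.055)^2.4
  R: 133/255 ≈ 0.521569 > 0.04045 → ((0.521569+0.055)/1.055)^2.4 ≈ 0.234551
  G: 22/255 ≈ 0.086275 > 0.04045 → ((0.086275+0.055)/1.055)^2.4 ≈ 0.008023
  B: 233/255 ≈ 0.913725 > 0.04045 → ((0.913725+0.055)/1.055)^2.4 ≈ 0.814847
R_lin = 0.234551, G_lin = 0.008023, B_lin = 0.814847
L = 0.2126×R + 0.7152×G + 0.0722×B
L = 0.2126×0.234551 + 0.7152×0.008023 + 0.0722×0.814847
L ≈ 0.114436


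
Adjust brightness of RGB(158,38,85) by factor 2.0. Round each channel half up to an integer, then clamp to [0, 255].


Multiply each channel by 2.0, round half up, clamp to [0, 255]
R: 158×2.0 = 316 → clamp → 255
G: 38×2.0 = 76
B: 85×2.0 = 170
= RGB(255, 76, 170)


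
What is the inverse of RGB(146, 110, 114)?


Invert: (255-R, 255-G, 255-B)
R: 255-146 = 109
G: 255-110 = 145
B: 255-114 = 141
= RGB(109, 145, 141)


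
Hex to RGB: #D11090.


D1 → 209 (R)
10 → 16 (G)
90 → 144 (B)
= RGB(209, 16, 144)


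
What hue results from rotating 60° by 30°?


New hue = (H + rotation) mod 360
New hue = (60 + 30) mod 360
= 90 mod 360
= 90°


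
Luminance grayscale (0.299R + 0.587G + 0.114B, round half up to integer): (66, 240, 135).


Gray = 0.299×R + 0.587×G + 0.114×B
Gray = 0.299×66 + 0.587×240 + 0.114×135
Gray = 19.734 + 140.880 + 15.390
Gray = 176.004 → round half up → 176
Gray = 176


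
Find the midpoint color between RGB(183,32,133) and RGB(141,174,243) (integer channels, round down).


Midpoint: each channel = ⌊(C₁+C₂)/2⌋
R: ⌊(183+141)/2⌋ = 162
G: ⌊(32+174)/2⌋ = 103
B: ⌊(133+243)/2⌋ = 188
= RGB(162, 103, 188)


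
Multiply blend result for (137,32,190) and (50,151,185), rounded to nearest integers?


Multiply: C = A×B/255, rounded to nearest integer
R: 137×50/255 = 6850/255 ≈ 26.863 → 27
G: 32×151/255 = 4832/255 ≈ 18.949 → 19
B: 190×185/255 = 35150/255 ≈ 137.843 → 138
= RGB(27, 19, 138)


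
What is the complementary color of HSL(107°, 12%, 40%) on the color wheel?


Complement = opposite side of color wheel = hue + 180°
H' = (107 + 180) mod 360 = 287°
S and L unchanged.
= HSL(287°, 12%, 40%)


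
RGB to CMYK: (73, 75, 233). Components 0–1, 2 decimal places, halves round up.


R'=73/255≈0.2863, G'=75/255≈0.2941, B'=233/255≈0.9137
K = 1 - max(R',G',B') = 1 - 233/255 = 22/255 = 0.08627… → 0.09
(1-R'-K)/(1-K) simplifies to (max-R)/max with max = 233:
C = (233-73)/233 = 160/233 = 0.68669… → 0.69
M = (233-75)/233 = 158/233 = 0.67811… → 0.68
Y = (233-233)/233 = 0/233 = 0 → 0.00
= CMYK(0.69, 0.68, 0.00, 0.09)


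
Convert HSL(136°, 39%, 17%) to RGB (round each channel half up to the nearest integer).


H=136°, S=0.39, L=0.17
C = (1-|2L-1|)×S = (1-|-0.66|)×0.39 = 0.1326
H' = H/60 = 136/60 ≈ 2.2667; X = C×(1-|H' mod 2 - 1|) = 0.03536
m = L - C/2 = 0.17 - 0.0663 = 0.1037
Sector ⌊H'⌋ = 2 → (R',G',B') = (0.0, 0.1326, 0.03536)
RGB = ((R'+m)×255, (G'+m)×255, (B'+m)×255) = (26.4435, 60.2565, 35.4603)
Round half up → RGB(26, 60, 35)


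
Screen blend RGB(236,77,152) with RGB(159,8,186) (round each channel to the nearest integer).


Screen: C = 255 - (255-A)×(255-B)/255, rounded to nearest integer
R: 255 - (255-236)×(255-159)/255 = 255 - 1824/255 ≈ 255 - 7.153 = 247.847 → 248
G: 255 - (255-77)×(255-8)/255 = 255 - 43966/255 ≈ 255 - 172.416 = 82.584 → 83
B: 255 - (255-152)×(255-186)/255 = 255 - 7107/255 ≈ 255 - 27.871 = 227.129 → 227
= RGB(248, 83, 227)


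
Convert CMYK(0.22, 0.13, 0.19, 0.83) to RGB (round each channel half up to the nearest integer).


R = 255 × (1-C) × (1-K) = 255 × 0.78 × 0.17 = 33.813 → 34
G = 255 × (1-M) × (1-K) = 255 × 0.87 × 0.17 = 37.7145 → 38
B = 255 × (1-Y) × (1-K) = 255 × 0.81 × 0.17 = 35.1135 → 35
= RGB(34, 38, 35)


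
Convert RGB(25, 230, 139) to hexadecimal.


R = 25 → 19 (hex)
G = 230 → E6 (hex)
B = 139 → 8B (hex)
Hex = #19E68B


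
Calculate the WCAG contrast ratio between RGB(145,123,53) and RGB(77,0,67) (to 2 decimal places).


Linearize each sRGB channel c=v/255: c/12.92 if c ≤ 0.04045 else ((c+0.055)/1.055)^2.4
L = 0.2126×R_lin + 0.7152×G_lin + 0.0722×B_lin
Color 1 (145,123,53):
  R=145: 145/255≈0.5686 > 0.04045 → ((0.5686+0.055)/1.055)^2.4 ≈ 0.28315
  G=123: 123/255≈0.4824 > 0.04045 → ((0.4824+0.055)/1.055)^2.4 ≈ 0.19807
  B=53: 53/255≈0.2078 > 0.04045 → ((0.2078+0.055)/1.055)^2.4 ≈ 0.03560
  L1 = 0.2126×0.28315 + 0.7152×0.19807 + 0.0722×0.03560 ≈ 0.20443
Color 2 (77,0,67):
  R=77: 77/255≈0.3020 > 0.04045 → ((0.3020+0.055)/1.055)^2.4 ≈ 0.07421
  G=0: 0/255≈0.0000 ≤ 0.04045 → 0.0000/12.92 ≈ 0.00000
  B=67: 67/255≈0.2627 > 0.04045 → ((0.2627+0.055)/1.055)^2.4 ≈ 0.05613
  L2 = 0.2126×0.07421 + 0.7152×0.00000 + 0.0722×0.05613 ≈ 0.01983
Lighter = 0.20443, Darker = 0.01983
Ratio = (L_lighter + 0.05) / (L_darker + 0.05)
Ratio = (0.20443 + 0.05) / (0.01983 + 0.05) = 0.25443 / 0.06983 ≈ 3.6435
Ratio ≈ 3.64:1


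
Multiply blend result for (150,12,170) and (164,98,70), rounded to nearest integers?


Multiply: C = A×B/255, rounded to nearest integer
R: 150×164/255 = 24600/255 ≈ 96.471 → 96
G: 12×98/255 = 1176/255 ≈ 4.612 → 5
B: 170×70/255 = 11900/255 ≈ 46.667 → 47
= RGB(96, 5, 47)


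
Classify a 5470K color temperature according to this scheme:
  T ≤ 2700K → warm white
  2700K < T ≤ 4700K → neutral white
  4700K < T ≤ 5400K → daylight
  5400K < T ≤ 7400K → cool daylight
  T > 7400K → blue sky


Temperature: 5470K
5400K < 5470K ≤ 7400K → cool daylight
Classification: cool daylight


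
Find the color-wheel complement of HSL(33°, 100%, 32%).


Complement = opposite side of color wheel = hue + 180°
H' = (33 + 180) mod 360 = 213°
S and L unchanged.
= HSL(213°, 100%, 32%)


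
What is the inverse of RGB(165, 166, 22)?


Invert: (255-R, 255-G, 255-B)
R: 255-165 = 90
G: 255-166 = 89
B: 255-22 = 233
= RGB(90, 89, 233)


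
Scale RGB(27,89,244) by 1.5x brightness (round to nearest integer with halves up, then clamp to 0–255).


Multiply each channel by 1.5, round half up, clamp to [0, 255]
R: 27×1.5 = 40.5 → round → 41
G: 89×1.5 = 133.5 → round → 134
B: 244×1.5 = 366 → clamp → 255
= RGB(41, 134, 255)


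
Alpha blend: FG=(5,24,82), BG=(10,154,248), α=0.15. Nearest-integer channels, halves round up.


C = α×F + (1-α)×B, with 1-α = 0.85
R: 0.15×5 + 0.85×10 = 0.75 + 8.50 = 9.25 → 9
G: 0.15×24 + 0.85×154 = 3.60 + 130.90 = 134.50 → 135
B: 0.15×82 + 0.85×248 = 12.30 + 210.80 = 223.10 → 223
= RGB(9, 135, 223)


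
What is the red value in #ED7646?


Color: #ED7646
R = ED = 237
G = 76 = 118
B = 46 = 70
Red = 237


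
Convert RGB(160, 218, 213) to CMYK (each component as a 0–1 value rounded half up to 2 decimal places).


R'=160/255≈0.6275, G'=218/255≈0.8549, B'=213/255≈0.8353
K = 1 - max(R',G',B') = 1 - 218/255 = 37/255 = 0.14509… → 0.15
(1-R'-K)/(1-K) simplifies to (max-R)/max with max = 218:
C = (218-160)/218 = 58/218 = 0.26605… → 0.27
M = (218-218)/218 = 0/218 = 0 → 0.00
Y = (218-213)/218 = 5/218 = 0.02293… → 0.02
= CMYK(0.27, 0.00, 0.02, 0.15)


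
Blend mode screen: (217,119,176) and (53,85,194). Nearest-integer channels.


Screen: C = 255 - (255-A)×(255-B)/255, rounded to nearest integer
R: 255 - (255-217)×(255-53)/255 = 255 - 7676/255 ≈ 255 - 30.102 = 224.898 → 225
G: 255 - (255-119)×(255-85)/255 = 255 - 23120/255 ≈ 255 - 90.667 = 164.333 → 164
B: 255 - (255-176)×(255-194)/255 = 255 - 4819/255 ≈ 255 - 18.898 = 236.102 → 236
= RGB(225, 164, 236)


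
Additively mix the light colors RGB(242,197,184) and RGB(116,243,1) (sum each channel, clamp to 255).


Additive: each channel = min(255, C₁+C₂)
R: 242+116 = 358 → 255
G: 197+243 = 440 → 255
B: 184+1 = 185 → 185
= RGB(255, 255, 185)


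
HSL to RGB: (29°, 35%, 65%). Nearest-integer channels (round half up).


H=29°, S=0.35, L=0.65
C = (1-|2L-1|)×S = (1-|0.30|)×0.35 = 0.245
H' = H/60 = 29/60 ≈ 0.4833; X = C×(1-|H' mod 2 - 1|) ≈ 0.1184
m = L - C/2 = 0.65 - 0.1225 = 0.5275
Sector ⌊H'⌋ = 0 → (R',G',B') = (0.245, ≈0.1184, 0.0)
RGB = ((R'+m)×255, (G'+m)×255, (B'+m)×255) = (196.9875, 164.70875, 134.5125)
Round half up → RGB(197, 165, 135)


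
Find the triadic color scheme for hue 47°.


Triadic: equally spaced at 120° intervals
H1 = 47°
H2 = (47 + 120) mod 360 = 167°
H3 = (47 + 240) mod 360 = 287°
Triadic = 47°, 167°, 287°


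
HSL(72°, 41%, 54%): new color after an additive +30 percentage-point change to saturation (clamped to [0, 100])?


Original S = 41%
Adjustment = +30 percentage points
New S = 41 + (30) = 71
Clamp to [0, 100] → 71
= HSL(72°, 71%, 54%)


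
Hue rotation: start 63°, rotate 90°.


New hue = (H + rotation) mod 360
New hue = (63 + 90) mod 360
= 153 mod 360
= 153°


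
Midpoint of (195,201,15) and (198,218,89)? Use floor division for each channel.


Midpoint: each channel = ⌊(C₁+C₂)/2⌋
R: ⌊(195+198)/2⌋ = 196
G: ⌊(201+218)/2⌋ = 209
B: ⌊(15+89)/2⌋ = 52
= RGB(196, 209, 52)


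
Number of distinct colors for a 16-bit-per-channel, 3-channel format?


Total bits = 16 bits/channel × 3 channels = 48 bits
Distinct colors = 2^48
= 281,474,976,710,656 colors


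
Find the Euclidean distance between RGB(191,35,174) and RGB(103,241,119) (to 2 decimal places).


d = √[(R₁-R₂)² + (G₁-G₂)² + (B₁-B₂)²]
d = √[(191-103)² + (35-241)² + (174-119)²]
d = √[7744 + 42436 + 3025]
d = √53205
d ≈ 230.66


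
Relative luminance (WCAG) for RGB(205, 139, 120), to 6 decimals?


Linearize each channel (sRGB transfer function): c = v/255; c_lin = c/12.92 if c ≤ 0.04045, else ((c+0.055)/1.055)^2.4
  R: 205/255 ≈ 0.803922 > 0.04045 → ((0.803922+0.055)/1.055)^2.4 ≈ 0.610496
  G: 139/255 ≈ 0.545098 > 0.04045 → ((0.545098+0.055)/1.055)^2.4 ≈ 0.258183
  B: 120/255 ≈ 0.470588 > 0.04045 → ((0.470588+0.055)/1.055)^2.4 ≈ 0.187821
R_lin = 0.610496, G_lin = 0.258183, B_lin = 0.187821
L = 0.2126×R + 0.7152×G + 0.0722×B
L = 0.2126×0.610496 + 0.7152×0.258183 + 0.0722×0.187821
L ≈ 0.328004


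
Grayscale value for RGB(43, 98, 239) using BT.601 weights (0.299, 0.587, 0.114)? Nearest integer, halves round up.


Gray = 0.299×R + 0.587×G + 0.114×B
Gray = 0.299×43 + 0.587×98 + 0.114×239
Gray = 12.857 + 57.526 + 27.246
Gray = 97.629 → round half up → 98
Gray = 98


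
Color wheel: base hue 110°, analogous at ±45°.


Base hue: 110°
Left analog: (110 - 45) mod 360 = 65°
Right analog: (110 + 45) mod 360 = 155°
Analogous hues = 65° and 155°


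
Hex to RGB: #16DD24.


16 → 22 (R)
DD → 221 (G)
24 → 36 (B)
= RGB(22, 221, 36)


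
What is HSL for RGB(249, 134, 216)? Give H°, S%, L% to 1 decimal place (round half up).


Normalize: R'=249/255≈0.9765, G'=134/255≈0.5255, B'=216/255≈0.8471
Max=249/255, Min=134/255, Δ=Max-Min=115/255
L = (Max+Min)/2 = (249+134)/510 = 383/510 = 0.75098… → L = 75.1%
L > 0.5 → S = Δ/(2-Max-Min) = 115/(510-249-134) = 115/127 = 0.90551… → S = 90.6%
(the 1/255 factors cancel in S and H, so raw channel differences can be used)
Max is R' → H = 60 × (((G-B)/Δ) mod 6) = 60 × (((134-216)/115) mod 6)
  (-82)/115 = -0.7130…; negative, so add 6 → 5.2869…
  H = 60 × 5.2869… = 317.217…° → H = 317.2°
= HSL(317.2°, 90.6%, 75.1%)


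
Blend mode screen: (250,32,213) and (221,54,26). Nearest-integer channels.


Screen: C = 255 - (255-A)×(255-B)/255, rounded to nearest integer
R: 255 - (255-250)×(255-221)/255 = 255 - 170/255 ≈ 255 - 0.667 = 254.333 → 254
G: 255 - (255-32)×(255-54)/255 = 255 - 44823/255 ≈ 255 - 175.776 = 79.224 → 79
B: 255 - (255-213)×(255-26)/255 = 255 - 9618/255 ≈ 255 - 37.718 = 217.282 → 217
= RGB(254, 79, 217)


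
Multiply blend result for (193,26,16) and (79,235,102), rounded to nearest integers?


Multiply: C = A×B/255, rounded to nearest integer
R: 193×79/255 = 15247/255 ≈ 59.792 → 60
G: 26×235/255 = 6110/255 ≈ 23.961 → 24
B: 16×102/255 = 1632/255 ≈ 6.400 → 6
= RGB(60, 24, 6)


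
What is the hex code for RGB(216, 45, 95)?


R = 216 → D8 (hex)
G = 45 → 2D (hex)
B = 95 → 5F (hex)
Hex = #D82D5F


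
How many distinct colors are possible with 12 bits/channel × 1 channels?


Total bits = 12 bits/channel × 1 channels = 12 bits
Distinct colors = 2^12
= 4,096 colors


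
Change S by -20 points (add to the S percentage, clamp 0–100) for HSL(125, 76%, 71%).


Original S = 76%
Adjustment = -20 percentage points
New S = 76 + (-20) = 56
Clamp to [0, 100] → 56
= HSL(125°, 56%, 71%)


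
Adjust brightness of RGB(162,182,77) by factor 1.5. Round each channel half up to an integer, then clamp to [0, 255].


Multiply each channel by 1.5, round half up, clamp to [0, 255]
R: 162×1.5 = 243
G: 182×1.5 = 273 → clamp → 255
B: 77×1.5 = 115.5 → round → 116
= RGB(243, 255, 116)


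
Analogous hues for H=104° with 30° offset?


Base hue: 104°
Left analog: (104 - 30) mod 360 = 74°
Right analog: (104 + 30) mod 360 = 134°
Analogous hues = 74° and 134°


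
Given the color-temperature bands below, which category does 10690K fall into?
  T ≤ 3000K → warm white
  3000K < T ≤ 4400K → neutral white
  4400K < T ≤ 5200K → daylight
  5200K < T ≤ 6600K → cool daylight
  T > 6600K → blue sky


Temperature: 10690K
10690K > 6600K → blue sky
Classification: blue sky


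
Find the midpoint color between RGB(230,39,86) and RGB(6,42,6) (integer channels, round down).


Midpoint: each channel = ⌊(C₁+C₂)/2⌋
R: ⌊(230+6)/2⌋ = 118
G: ⌊(39+42)/2⌋ = 40
B: ⌊(86+6)/2⌋ = 46
= RGB(118, 40, 46)


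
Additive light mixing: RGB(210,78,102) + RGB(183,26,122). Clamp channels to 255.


Additive: each channel = min(255, C₁+C₂)
R: 210+183 = 393 → 255
G: 78+26 = 104 → 104
B: 102+122 = 224 → 224
= RGB(255, 104, 224)


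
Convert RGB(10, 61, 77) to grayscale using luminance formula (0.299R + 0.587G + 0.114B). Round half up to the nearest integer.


Gray = 0.299×R + 0.587×G + 0.114×B
Gray = 0.299×10 + 0.587×61 + 0.114×77
Gray = 2.990 + 35.807 + 8.778
Gray = 47.575 → round half up → 48
Gray = 48


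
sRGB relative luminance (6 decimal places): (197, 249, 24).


Linearize each channel (sRGB transfer function): c = v/255; c_lin = c/12.92 if c ≤ 0.04045, else ((c+0.055)/1.055)^2.4
  R: 197/255 ≈ 0.772549 > 0.04045 → ((0.772549+0.055)/1.055)^2.4 ≈ 0.558340
  G: 249/255 ≈ 0.976471 > 0.04045 → ((0.976471+0.055)/1.055)^2.4 ≈ 0.947307
  B: 24/255 ≈ 0.094118 > 0.04045 → ((0.094118+0.055)/1.055)^2.4 ≈ 0.009134
R_lin = 0.558340, G_lin = 0.947307, B_lin = 0.009134
L = 0.2126×R + 0.7152×G + 0.0722×B
L = 0.2126×0.558340 + 0.7152×0.947307 + 0.0722×0.009134
L ≈ 0.796876


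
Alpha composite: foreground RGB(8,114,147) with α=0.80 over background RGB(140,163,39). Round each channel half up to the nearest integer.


C = α×F + (1-α)×B, with 1-α = 0.20
R: 0.80×8 + 0.20×140 = 6.40 + 28.00 = 34.40 → 34
G: 0.80×114 + 0.20×163 = 91.20 + 32.60 = 123.80 → 124
B: 0.80×147 + 0.20×39 = 117.60 + 7.80 = 125.40 → 125
= RGB(34, 124, 125)


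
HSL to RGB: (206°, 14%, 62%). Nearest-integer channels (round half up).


H=206°, S=0.14, L=0.62
C = (1-|2L-1|)×S = (1-|0.24|)×0.14 = 0.1064
H' = H/60 = 206/60 ≈ 3.4333; X = C×(1-|H' mod 2 - 1|) ≈ 0.0603
m = L - C/2 = 0.62 - 0.0532 = 0.5668
Sector ⌊H'⌋ = 3 → (R',G',B') = (0.0, ≈0.0603, 0.1064)
RGB = ((R'+m)×255, (G'+m)×255, (B'+m)×255) = (144.534, 159.9088, 171.666)
Round half up → RGB(145, 160, 172)


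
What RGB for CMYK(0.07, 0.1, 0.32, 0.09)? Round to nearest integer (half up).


R = 255 × (1-C) × (1-K) = 255 × 0.93 × 0.91 = 215.8065 → 216
G = 255 × (1-M) × (1-K) = 255 × 0.90 × 0.91 = 208.845 → 209
B = 255 × (1-Y) × (1-K) = 255 × 0.68 × 0.91 = 157.794 → 158
= RGB(216, 209, 158)


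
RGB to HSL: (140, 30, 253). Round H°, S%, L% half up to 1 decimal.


Normalize: R'=140/255≈0.5490, G'=30/255≈0.1176, B'=253/255≈0.9922
Max=253/255, Min=30/255, Δ=Max-Min=223/255
L = (Max+Min)/2 = (253+30)/510 = 283/510 = 0.55490… → L = 55.5%
L > 0.5 → S = Δ/(2-Max-Min) = 223/(510-253-30) = 223/227 = 0.98237… → S = 98.2%
(the 1/255 factors cancel in S and H, so raw channel differences can be used)
Max is B' → H = 60 × ((R-G)/Δ + 4) = 60 × ((140-30)/223 + 4)
  110/223 + 4 = 0.4932… + 4 = 4.4932…
  H = 60 × 4.4932… = 269.596…° → H = 269.6°
= HSL(269.6°, 98.2%, 55.5%)


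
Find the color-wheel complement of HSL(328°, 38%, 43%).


Complement = opposite side of color wheel = hue + 180°
H' = (328 + 180) mod 360 = 148°
S and L unchanged.
= HSL(148°, 38%, 43%)


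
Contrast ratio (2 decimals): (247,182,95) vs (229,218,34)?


Linearize each sRGB channel c=v/255: c/12.92 if c ≤ 0.04045 else ((c+0.055)/1.055)^2.4
L = 0.2126×R_lin + 0.7152×G_lin + 0.0722×B_lin
Color 1 (247,182,95):
  R=247: 247/255≈0.9686 > 0.04045 → ((0.9686+0.055)/1.055)^2.4 ≈ 0.93011
  G=182: 182/255≈0.7137 > 0.04045 → ((0.7137+0.055)/1.055)^2.4 ≈ 0.46778
  B=95: 95/255≈0.3725 > 0.04045 → ((0.3725+0.055)/1.055)^2.4 ≈ 0.11444
  L1 = 0.2126×0.93011 + 0.7152×0.46778 + 0.0722×0.11444 ≈ 0.54056
Color 2 (229,218,34):
  R=229: 229/255≈0.8980 > 0.04045 → ((0.8980+0.055)/1.055)^2.4 ≈ 0.78354
  G=218: 218/255≈0.8549 > 0.04045 → ((0.8549+0.055)/1.055)^2.4 ≈ 0.70110
  B=34: 34/255≈0.1333 > 0.04045 → ((0.1333+0.055)/1.055)^2.4 ≈ 0.01600
  L2 = 0.2126×0.78354 + 0.7152×0.70110 + 0.0722×0.01600 ≈ 0.66916
Lighter = 0.66916, Darker = 0.54056
Ratio = (L_lighter + 0.05) / (L_darker + 0.05)
Ratio = (0.66916 + 0.05) / (0.54056 + 0.05) = 0.71916 / 0.59056 ≈ 1.2178
Ratio ≈ 1.22:1


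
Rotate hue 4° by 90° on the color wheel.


New hue = (H + rotation) mod 360
New hue = (4 + 90) mod 360
= 94 mod 360
= 94°


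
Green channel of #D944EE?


Color: #D944EE
R = D9 = 217
G = 44 = 68
B = EE = 238
Green = 68


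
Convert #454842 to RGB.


45 → 69 (R)
48 → 72 (G)
42 → 66 (B)
= RGB(69, 72, 66)


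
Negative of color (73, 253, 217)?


Invert: (255-R, 255-G, 255-B)
R: 255-73 = 182
G: 255-253 = 2
B: 255-217 = 38
= RGB(182, 2, 38)


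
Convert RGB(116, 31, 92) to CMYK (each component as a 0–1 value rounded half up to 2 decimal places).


R'=116/255≈0.4549, G'=31/255≈0.1216, B'=92/255≈0.3608
K = 1 - max(R',G',B') = 1 - 116/255 = 139/255 = 0.54509… → 0.55
(1-R'-K)/(1-K) simplifies to (max-R)/max with max = 116:
C = (116-116)/116 = 0/116 = 0 → 0.00
M = (116-31)/116 = 85/116 = 0.73275… → 0.73
Y = (116-92)/116 = 24/116 = 0.20689… → 0.21
= CMYK(0.00, 0.73, 0.21, 0.55)


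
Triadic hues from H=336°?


Triadic: equally spaced at 120° intervals
H1 = 336°
H2 = (336 + 120) mod 360 = 96°
H3 = (336 + 240) mod 360 = 216°
Triadic = 336°, 96°, 216°


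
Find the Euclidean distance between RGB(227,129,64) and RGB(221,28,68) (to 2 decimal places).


d = √[(R₁-R₂)² + (G₁-G₂)² + (B₁-B₂)²]
d = √[(227-221)² + (129-28)² + (64-68)²]
d = √[36 + 10201 + 16]
d = √10253
d ≈ 101.26


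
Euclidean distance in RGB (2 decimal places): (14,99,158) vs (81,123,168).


d = √[(R₁-R₂)² + (G₁-G₂)² + (B₁-B₂)²]
d = √[(14-81)² + (99-123)² + (158-168)²]
d = √[4489 + 576 + 100]
d = √5165
d ≈ 71.87


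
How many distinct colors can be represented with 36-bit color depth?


Colors = 2^bits = 2^36
= 68,719,476,736 colors


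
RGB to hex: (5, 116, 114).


R = 5 → 05 (hex)
G = 116 → 74 (hex)
B = 114 → 72 (hex)
Hex = #057472


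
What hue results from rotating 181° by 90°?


New hue = (H + rotation) mod 360
New hue = (181 + 90) mod 360
= 271 mod 360
= 271°


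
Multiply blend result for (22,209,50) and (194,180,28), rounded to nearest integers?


Multiply: C = A×B/255, rounded to nearest integer
R: 22×194/255 = 4268/255 ≈ 16.737 → 17
G: 209×180/255 = 37620/255 ≈ 147.529 → 148
B: 50×28/255 = 1400/255 ≈ 5.490 → 5
= RGB(17, 148, 5)


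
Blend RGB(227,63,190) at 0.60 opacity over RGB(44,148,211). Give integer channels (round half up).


C = α×F + (1-α)×B, with 1-α = 0.40
R: 0.60×227 + 0.40×44 = 136.20 + 17.60 = 153.80 → 154
G: 0.60×63 + 0.40×148 = 37.80 + 59.20 = 97.00 → 97
B: 0.60×190 + 0.40×211 = 114.00 + 84.40 = 198.40 → 198
= RGB(154, 97, 198)


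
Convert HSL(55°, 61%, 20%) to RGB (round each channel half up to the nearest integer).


H=55°, S=0.61, L=0.20
C = (1-|2L-1|)×S = (1-|-0.60|)×0.61 = 0.244
H' = H/60 = 55/60 ≈ 0.9167; X = C×(1-|H' mod 2 - 1|) ≈ 0.2237
m = L - C/2 = 0.20 - 0.122 = 0.078
Sector ⌊H'⌋ = 0 → (R',G',B') = (0.244, ≈0.2237, 0.0)
RGB = ((R'+m)×255, (G'+m)×255, (B'+m)×255) = (82.11, 76.925, 19.89)
Round half up → RGB(82, 77, 20)


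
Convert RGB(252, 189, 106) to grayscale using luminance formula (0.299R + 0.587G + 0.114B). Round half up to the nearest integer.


Gray = 0.299×R + 0.587×G + 0.114×B
Gray = 0.299×252 + 0.587×189 + 0.114×106
Gray = 75.348 + 110.943 + 12.084
Gray = 198.375 → round half up → 198
Gray = 198


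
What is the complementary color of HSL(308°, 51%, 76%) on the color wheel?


Complement = opposite side of color wheel = hue + 180°
H' = (308 + 180) mod 360 = 128°
S and L unchanged.
= HSL(128°, 51%, 76%)


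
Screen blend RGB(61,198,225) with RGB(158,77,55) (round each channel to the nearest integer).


Screen: C = 255 - (255-A)×(255-B)/255, rounded to nearest integer
R: 255 - (255-61)×(255-158)/255 = 255 - 18818/255 ≈ 255 - 73.796 = 181.204 → 181
G: 255 - (255-198)×(255-77)/255 = 255 - 10146/255 ≈ 255 - 39.788 = 215.212 → 215
B: 255 - (255-225)×(255-55)/255 = 255 - 6000/255 ≈ 255 - 23.529 = 231.471 → 231
= RGB(181, 215, 231)


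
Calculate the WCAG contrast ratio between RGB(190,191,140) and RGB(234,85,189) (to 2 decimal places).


Linearize each sRGB channel c=v/255: c/12.92 if c ≤ 0.04045 else ((c+0.055)/1.055)^2.4
L = 0.2126×R_lin + 0.7152×G_lin + 0.0722×B_lin
Color 1 (190,191,140):
  R=190: 190/255≈0.7451 > 0.04045 → ((0.7451+0.055)/1.055)^2.4 ≈ 0.51492
  G=191: 191/255≈0.7490 > 0.04045 → ((0.7490+0.055)/1.055)^2.4 ≈ 0.52100
  B=140: 140/255≈0.5490 > 0.04045 → ((0.5490+0.055)/1.055)^2.4 ≈ 0.26225
  L1 = 0.2126×0.51492 + 0.7152×0.52100 + 0.0722×0.26225 ≈ 0.50102
Color 2 (234,85,189):
  R=234: 234/255≈0.9176 > 0.04045 → ((0.9176+0.055)/1.055)^2.4 ≈ 0.82279
  G=85: 85/255≈0.3333 > 0.04045 → ((0.3333+0.055)/1.055)^2.4 ≈ 0.09084
  B=189: 189/255≈0.7412 > 0.04045 → ((0.7412+0.055)/1.055)^2.4 ≈ 0.50888
  L2 = 0.2126×0.82279 + 0.7152×0.09084 + 0.0722×0.50888 ≈ 0.27664
Lighter = 0.50102, Darker = 0.27664
Ratio = (L_lighter + 0.05) / (L_darker + 0.05)
Ratio = (0.50102 + 0.05) / (0.27664 + 0.05) = 0.55102 / 0.32664 ≈ 1.6870
Ratio ≈ 1.69:1


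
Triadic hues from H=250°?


Triadic: equally spaced at 120° intervals
H1 = 250°
H2 = (250 + 120) mod 360 = 10°
H3 = (250 + 240) mod 360 = 130°
Triadic = 250°, 10°, 130°


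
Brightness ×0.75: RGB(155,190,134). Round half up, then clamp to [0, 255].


Multiply each channel by 0.75, round half up, clamp to [0, 255]
R: 155×0.75 = 116.25 → round → 116
G: 190×0.75 = 142.5 → round → 143
B: 134×0.75 = 100.5 → round → 101
= RGB(116, 143, 101)


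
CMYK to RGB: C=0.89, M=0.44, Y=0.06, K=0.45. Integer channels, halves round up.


R = 255 × (1-C) × (1-K) = 255 × 0.11 × 0.55 = 15.4275 → 15
G = 255 × (1-M) × (1-K) = 255 × 0.56 × 0.55 = 78.54 → 79
B = 255 × (1-Y) × (1-K) = 255 × 0.94 × 0.55 = 131.835 → 132
= RGB(15, 79, 132)


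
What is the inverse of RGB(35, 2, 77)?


Invert: (255-R, 255-G, 255-B)
R: 255-35 = 220
G: 255-2 = 253
B: 255-77 = 178
= RGB(220, 253, 178)


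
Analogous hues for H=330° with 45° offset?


Base hue: 330°
Left analog: (330 - 45) mod 360 = 285°
Right analog: (330 + 45) mod 360 = 15°
Analogous hues = 285° and 15°


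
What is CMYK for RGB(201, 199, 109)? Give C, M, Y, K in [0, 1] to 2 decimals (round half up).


R'=201/255≈0.7882, G'=199/255≈0.7804, B'=109/255≈0.4275
K = 1 - max(R',G',B') = 1 - 201/255 = 54/255 = 0.21176… → 0.21
(1-R'-K)/(1-K) simplifies to (max-R)/max with max = 201:
C = (201-201)/201 = 0/201 = 0 → 0.00
M = (201-199)/201 = 2/201 = 0.00995… → 0.01
Y = (201-109)/201 = 92/201 = 0.45771… → 0.46
= CMYK(0.00, 0.01, 0.46, 0.21)


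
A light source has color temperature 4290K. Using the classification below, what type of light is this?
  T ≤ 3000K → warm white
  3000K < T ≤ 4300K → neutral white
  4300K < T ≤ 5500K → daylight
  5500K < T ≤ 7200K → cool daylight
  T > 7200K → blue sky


Temperature: 4290K
3000K < 4290K ≤ 4300K → neutral white
Classification: neutral white


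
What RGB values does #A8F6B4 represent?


A8 → 168 (R)
F6 → 246 (G)
B4 → 180 (B)
= RGB(168, 246, 180)


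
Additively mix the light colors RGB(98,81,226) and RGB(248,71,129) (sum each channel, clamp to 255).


Additive: each channel = min(255, C₁+C₂)
R: 98+248 = 346 → 255
G: 81+71 = 152 → 152
B: 226+129 = 355 → 255
= RGB(255, 152, 255)


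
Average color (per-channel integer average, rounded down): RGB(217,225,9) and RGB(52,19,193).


Midpoint: each channel = ⌊(C₁+C₂)/2⌋
R: ⌊(217+52)/2⌋ = 134
G: ⌊(225+19)/2⌋ = 122
B: ⌊(9+193)/2⌋ = 101
= RGB(134, 122, 101)


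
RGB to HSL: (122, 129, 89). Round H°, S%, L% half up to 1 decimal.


Normalize: R'=122/255≈0.4784, G'=129/255≈0.5059, B'=89/255≈0.3490
Max=129/255, Min=89/255, Δ=Max-Min=40/255
L = (Max+Min)/2 = (129+89)/510 = 218/510 = 0.42745… → L = 42.7%
L ≤ 0.5 → S = Δ/(Max+Min) = 40/(129+89) = 40/218 = 0.18348… → S = 18.3%
(the 1/255 factors cancel in S and H, so raw channel differences can be used)
Max is G' → H = 60 × ((B-R)/Δ + 2) = 60 × ((89-122)/40 + 2)
  -33/40 + 2 = -0.825 + 2 = 1.175
  H = 60 × 1.175 = 70.5° → H = 70.5°
= HSL(70.5°, 18.3%, 42.7%)


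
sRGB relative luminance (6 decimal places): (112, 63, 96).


Linearize each channel (sRGB transfer function): c = v/255; c_lin = c/12.92 if c ≤ 0.04045, else ((c+0.055)/1.055)^2.4
  R: 112/255 ≈ 0.439216 > 0.04045 → ((0.439216+0.055)/1.055)^2.4 ≈ 0.162029
  G: 63/255 ≈ 0.247059 > 0.04045 → ((0.247059+0.055)/1.055)^2.4 ≈ 0.049707
  B: 96/255 ≈ 0.376471 > 0.04045 → ((0.376471+0.055)/1.055)^2.4 ≈ 0.116971
R_lin = 0.162029, G_lin = 0.049707, B_lin = 0.116971
L = 0.2126×R + 0.7152×G + 0.0722×B
L = 0.2126×0.162029 + 0.7152×0.049707 + 0.0722×0.116971
L ≈ 0.078443


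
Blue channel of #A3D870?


Color: #A3D870
R = A3 = 163
G = D8 = 216
B = 70 = 112
Blue = 112


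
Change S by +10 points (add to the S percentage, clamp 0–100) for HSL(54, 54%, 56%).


Original S = 54%
Adjustment = +10 percentage points
New S = 54 + (10) = 64
Clamp to [0, 100] → 64
= HSL(54°, 64%, 56%)


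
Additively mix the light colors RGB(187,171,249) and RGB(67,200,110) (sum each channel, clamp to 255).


Additive: each channel = min(255, C₁+C₂)
R: 187+67 = 254 → 254
G: 171+200 = 371 → 255
B: 249+110 = 359 → 255
= RGB(254, 255, 255)
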